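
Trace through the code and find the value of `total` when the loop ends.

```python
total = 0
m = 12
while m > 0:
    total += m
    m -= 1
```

Let's trace through this code step by step.

Initialize: total = 0
Initialize: m = 12
Entering loop: while m > 0:
After iteration 1: total = 12, m = 11
After iteration 2: total = 23, m = 10
After iteration 3: total = 33, m = 9
After iteration 4: total = 42, m = 8
After iteration 5: total = 50, m = 7
After iteration 6: total = 57, m = 6
After iteration 7: total = 63, m = 5
After iteration 8: total = 68, m = 4
After iteration 9: total = 72, m = 3
After iteration 10: total = 75, m = 2
After iteration 11: total = 77, m = 1
After iteration 12: total = 78, m = 0
Loop ends.

Final answer: 78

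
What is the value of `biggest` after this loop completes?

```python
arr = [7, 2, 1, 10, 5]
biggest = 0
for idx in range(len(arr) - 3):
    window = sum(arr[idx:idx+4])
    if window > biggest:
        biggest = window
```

Let's trace through this code step by step.

Initialize: arr = [7, 2, 1, 10, 5]
Initialize: biggest = 0
Entering loop: for idx in range(len(arr) - 3):
After iteration 1: idx = 0, biggest = 20, window = 20
After iteration 2: idx = 1, biggest = 20, window = 18
Loop ends.

Final answer: 20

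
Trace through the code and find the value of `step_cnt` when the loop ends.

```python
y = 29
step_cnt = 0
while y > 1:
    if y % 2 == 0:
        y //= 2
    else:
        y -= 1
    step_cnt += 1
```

Let's trace through this code step by step.

Initialize: y = 29
Initialize: step_cnt = 0
Entering loop: while y > 1:
After iteration 1: y = 28, step_cnt = 1
After iteration 2: y = 14, step_cnt = 2
After iteration 3: y = 7, step_cnt = 3
After iteration 4: y = 6, step_cnt = 4
After iteration 5: y = 3, step_cnt = 5
After iteration 6: y = 2, step_cnt = 6
After iteration 7: y = 1, step_cnt = 7
Loop ends.

Final answer: 7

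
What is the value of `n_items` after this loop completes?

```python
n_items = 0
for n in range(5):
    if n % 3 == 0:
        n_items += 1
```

Let's trace through this code step by step.

Initialize: n_items = 0
Entering loop: for n in range(5):
After iteration 1: n = 0, n_items = 1
After iteration 2: n = 1, n_items = 1
After iteration 3: n = 2, n_items = 1
After iteration 4: n = 3, n_items = 2
After iteration 5: n = 4, n_items = 2
Loop ends.

Final answer: 2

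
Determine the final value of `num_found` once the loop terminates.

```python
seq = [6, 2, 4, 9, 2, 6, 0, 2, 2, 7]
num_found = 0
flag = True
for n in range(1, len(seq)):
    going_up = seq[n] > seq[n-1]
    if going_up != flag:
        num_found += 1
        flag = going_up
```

Let's trace through this code step by step.

Initialize: seq = [6, 2, 4, 9, 2, 6, 0, 2, 2, 7]
Initialize: num_found = 0
Initialize: flag = True
Entering loop: for n in range(1, len(seq)):
After iteration 1: n = 1, num_found = 1, flag = False, going_up = False
After iteration 2: n = 2, num_found = 2, flag = True, going_up = True
After iteration 3: n = 3, num_found = 2, flag = True, going_up = True
After iteration 4: n = 4, num_found = 3, flag = False, going_up = False
After iteration 5: n = 5, num_found = 4, flag = True, going_up = True
After iteration 6: n = 6, num_found = 5, flag = False, going_up = False
After iteration 7: n = 7, num_found = 6, flag = True, going_up = True
After iteration 8: n = 8, num_found = 7, flag = False, going_up = False
After iteration 9: n = 9, num_found = 8, flag = True, going_up = True
Loop ends.

Final answer: 8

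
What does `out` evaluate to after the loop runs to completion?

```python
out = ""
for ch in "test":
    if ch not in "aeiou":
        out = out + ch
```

Let's trace through this code step by step.

Initialize: out = ''
Entering loop: for ch in "test":
After iteration 1: ch = 't', out = 't'
After iteration 2: ch = 'e', out = 't'
After iteration 3: ch = 's', out = 'ts'
After iteration 4: ch = 't', out = 'tst'
Loop ends.

Final answer: 'tst'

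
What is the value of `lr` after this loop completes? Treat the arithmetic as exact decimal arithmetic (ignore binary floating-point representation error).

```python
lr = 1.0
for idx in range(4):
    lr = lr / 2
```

Let's trace through this code step by step.

Initialize: lr = 1.0
Entering loop: for idx in range(4):
After iteration 1: idx = 0, lr = 0.5
After iteration 2: idx = 1, lr = 0.25
After iteration 3: idx = 2, lr = 0.125
After iteration 4: idx = 3, lr = 0.0625
Loop ends.

Final answer: 0.0625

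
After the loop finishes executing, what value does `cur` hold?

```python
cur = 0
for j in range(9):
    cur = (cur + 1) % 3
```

Let's trace through this code step by step.

Initialize: cur = 0
Entering loop: for j in range(9):
After iteration 1: j = 0, cur = 1
After iteration 2: j = 1, cur = 2
After iteration 3: j = 2, cur = 0
After iteration 4: j = 3, cur = 1
After iteration 5: j = 4, cur = 2
After iteration 6: j = 5, cur = 0
After iteration 7: j = 6, cur = 1
After iteration 8: j = 7, cur = 2
After iteration 9: j = 8, cur = 0
Loop ends.

Final answer: 0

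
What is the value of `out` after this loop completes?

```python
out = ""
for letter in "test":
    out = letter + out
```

Let's trace through this code step by step.

Initialize: out = ''
Entering loop: for letter in "test":
After iteration 1: letter = 't', out = 't'
After iteration 2: letter = 'e', out = 'et'
After iteration 3: letter = 's', out = 'set'
After iteration 4: letter = 't', out = 'tset'
Loop ends.

Final answer: 'tset'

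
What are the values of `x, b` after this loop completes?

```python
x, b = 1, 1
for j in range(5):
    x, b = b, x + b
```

Let's trace through this code step by step.

Initialize: x = 1
Initialize: b = 1
Entering loop: for j in range(5):
After iteration 1: j = 0, x = 1, b = 2
After iteration 2: j = 1, x = 2, b = 3
After iteration 3: j = 2, x = 3, b = 5
After iteration 4: j = 3, x = 5, b = 8
After iteration 5: j = 4, x = 8, b = 13
Loop ends.

Final answer: 8, 13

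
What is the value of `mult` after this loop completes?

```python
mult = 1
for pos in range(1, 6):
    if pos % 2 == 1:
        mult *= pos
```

Let's trace through this code step by step.

Initialize: mult = 1
Entering loop: for pos in range(1, 6):
After iteration 1: pos = 1, mult = 1
After iteration 2: pos = 2, mult = 1
After iteration 3: pos = 3, mult = 3
After iteration 4: pos = 4, mult = 3
After iteration 5: pos = 5, mult = 15
Loop ends.

Final answer: 15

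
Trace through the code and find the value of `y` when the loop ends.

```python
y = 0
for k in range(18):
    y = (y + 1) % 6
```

Let's trace through this code step by step.

Initialize: y = 0
Entering loop: for k in range(18):
After iteration 1: k = 0, y = 1
After iteration 2: k = 1, y = 2
After iteration 3: k = 2, y = 3
After iteration 4: k = 3, y = 4
After iteration 5: k = 4, y = 5
After iteration 6: k = 5, y = 0
After iteration 7: k = 6, y = 1
After iteration 8: k = 7, y = 2
After iteration 9: k = 8, y = 3
After iteration 10: k = 9, y = 4
After iteration 11: k = 10, y = 5
After iteration 12: k = 11, y = 0
After iteration 13: k = 12, y = 1
After iteration 14: k = 13, y = 2
After iteration 15: k = 14, y = 3
After iteration 16: k = 15, y = 4
After iteration 17: k = 16, y = 5
After iteration 18: k = 17, y = 0
Loop ends.

Final answer: 0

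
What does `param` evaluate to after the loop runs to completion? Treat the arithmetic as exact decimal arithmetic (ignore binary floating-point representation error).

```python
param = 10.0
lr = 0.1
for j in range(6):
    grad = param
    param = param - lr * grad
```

Let's trace through this code step by step.

Initialize: param = 10.0
Initialize: lr = 0.1
Entering loop: for j in range(6):
After iteration 1: j = 0, param = 9.0, grad = 10.0
After iteration 2: j = 1, param = 8.1, grad = 9.0
After iteration 3: j = 2, param = 7.29, grad = 8.1
After iteration 4: j = 3, param = 6.561, grad = 7.29
After iteration 5: j = 4, param = 5.9049, grad = 6.561
After iteration 6: j = 5, param = 5.31441, grad = 5.9049
Loop ends.

Final answer: 5.31441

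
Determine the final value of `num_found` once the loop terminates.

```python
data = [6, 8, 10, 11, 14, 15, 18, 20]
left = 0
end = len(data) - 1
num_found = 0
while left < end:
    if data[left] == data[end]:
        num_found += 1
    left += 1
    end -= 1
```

Let's trace through this code step by step.

Initialize: data = [6, 8, 10, 11, 14, 15, 18, 20]
Initialize: left = 0
Initialize: end = 7
Initialize: num_found = 0
Entering loop: while left < end:
After iteration 1: left = 1, end = 6, num_found = 0
After iteration 2: left = 2, end = 5, num_found = 0
After iteration 3: left = 3, end = 4, num_found = 0
After iteration 4: left = 4, end = 3, num_found = 0
Loop ends.

Final answer: 0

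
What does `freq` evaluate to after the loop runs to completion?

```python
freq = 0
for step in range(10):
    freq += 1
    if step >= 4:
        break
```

Let's trace through this code step by step.

Initialize: freq = 0
Entering loop: for step in range(10):
After iteration 1: step = 0, freq = 1
After iteration 2: step = 1, freq = 2
After iteration 3: step = 2, freq = 3
After iteration 4: step = 3, freq = 4
After iteration 5: step = 4, freq = 5
Loop ends.

Final answer: 5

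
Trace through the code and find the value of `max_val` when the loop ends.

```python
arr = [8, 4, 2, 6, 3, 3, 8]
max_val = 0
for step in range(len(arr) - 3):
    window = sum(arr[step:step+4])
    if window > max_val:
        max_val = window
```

Let's trace through this code step by step.

Initialize: arr = [8, 4, 2, 6, 3, 3, 8]
Initialize: max_val = 0
Entering loop: for step in range(len(arr) - 3):
After iteration 1: step = 0, max_val = 20, window = 20
After iteration 2: step = 1, max_val = 20, window = 15
After iteration 3: step = 2, max_val = 20, window = 14
After iteration 4: step = 3, max_val = 20, window = 20
Loop ends.

Final answer: 20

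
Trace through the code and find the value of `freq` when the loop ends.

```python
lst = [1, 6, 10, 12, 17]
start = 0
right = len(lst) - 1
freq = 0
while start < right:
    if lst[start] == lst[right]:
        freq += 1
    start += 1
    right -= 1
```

Let's trace through this code step by step.

Initialize: lst = [1, 6, 10, 12, 17]
Initialize: start = 0
Initialize: right = 4
Initialize: freq = 0
Entering loop: while start < right:
After iteration 1: start = 1, right = 3, freq = 0
After iteration 2: start = 2, right = 2, freq = 0
Loop ends.

Final answer: 0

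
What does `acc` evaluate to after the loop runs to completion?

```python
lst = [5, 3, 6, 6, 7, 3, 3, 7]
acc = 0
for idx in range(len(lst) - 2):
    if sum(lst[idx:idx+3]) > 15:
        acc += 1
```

Let's trace through this code step by step.

Initialize: lst = [5, 3, 6, 6, 7, 3, 3, 7]
Initialize: acc = 0
Entering loop: for idx in range(len(lst) - 2):
After iteration 1: idx = 0, acc = 0
After iteration 2: idx = 1, acc = 0
After iteration 3: idx = 2, acc = 1
After iteration 4: idx = 3, acc = 2
After iteration 5: idx = 4, acc = 2
After iteration 6: idx = 5, acc = 2
Loop ends.

Final answer: 2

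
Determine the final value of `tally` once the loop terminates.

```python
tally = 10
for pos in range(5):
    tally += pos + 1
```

Let's trace through this code step by step.

Initialize: tally = 10
Entering loop: for pos in range(5):
After iteration 1: pos = 0, tally = 11
After iteration 2: pos = 1, tally = 13
After iteration 3: pos = 2, tally = 16
After iteration 4: pos = 3, tally = 20
After iteration 5: pos = 4, tally = 25
Loop ends.

Final answer: 25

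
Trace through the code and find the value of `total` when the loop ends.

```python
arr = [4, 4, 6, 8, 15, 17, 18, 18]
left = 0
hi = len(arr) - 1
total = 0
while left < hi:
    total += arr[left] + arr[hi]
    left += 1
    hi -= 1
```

Let's trace through this code step by step.

Initialize: arr = [4, 4, 6, 8, 15, 17, 18, 18]
Initialize: left = 0
Initialize: hi = 7
Initialize: total = 0
Entering loop: while left < hi:
After iteration 1: left = 1, hi = 6, total = 22
After iteration 2: left = 2, hi = 5, total = 44
After iteration 3: left = 3, hi = 4, total = 67
After iteration 4: left = 4, hi = 3, total = 90
Loop ends.

Final answer: 90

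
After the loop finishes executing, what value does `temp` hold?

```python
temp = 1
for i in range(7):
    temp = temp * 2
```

Let's trace through this code step by step.

Initialize: temp = 1
Entering loop: for i in range(7):
After iteration 1: i = 0, temp = 2
After iteration 2: i = 1, temp = 4
After iteration 3: i = 2, temp = 8
After iteration 4: i = 3, temp = 16
After iteration 5: i = 4, temp = 32
After iteration 6: i = 5, temp = 64
After iteration 7: i = 6, temp = 128
Loop ends.

Final answer: 128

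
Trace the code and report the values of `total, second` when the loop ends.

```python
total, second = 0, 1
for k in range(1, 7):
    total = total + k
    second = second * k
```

Let's trace through this code step by step.

Initialize: total = 0
Initialize: second = 1
Entering loop: for k in range(1, 7):
After iteration 1: k = 1, total = 1, second = 1
After iteration 2: k = 2, total = 3, second = 2
After iteration 3: k = 3, total = 6, second = 6
After iteration 4: k = 4, total = 10, second = 24
After iteration 5: k = 5, total = 15, second = 120
After iteration 6: k = 6, total = 21, second = 720
Loop ends.

Final answer: 21, 720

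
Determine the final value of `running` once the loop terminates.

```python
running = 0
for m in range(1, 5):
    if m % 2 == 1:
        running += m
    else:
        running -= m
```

Let's trace through this code step by step.

Initialize: running = 0
Entering loop: for m in range(1, 5):
After iteration 1: m = 1, running = 1
After iteration 2: m = 2, running = -1
After iteration 3: m = 3, running = 2
After iteration 4: m = 4, running = -2
Loop ends.

Final answer: -2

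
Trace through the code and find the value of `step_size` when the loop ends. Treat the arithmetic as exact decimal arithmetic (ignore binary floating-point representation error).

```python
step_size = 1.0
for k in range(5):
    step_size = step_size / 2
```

Let's trace through this code step by step.

Initialize: step_size = 1.0
Entering loop: for k in range(5):
After iteration 1: k = 0, step_size = 0.5
After iteration 2: k = 1, step_size = 0.25
After iteration 3: k = 2, step_size = 0.125
After iteration 4: k = 3, step_size = 0.0625
After iteration 5: k = 4, step_size = 0.03125
Loop ends.

Final answer: 0.03125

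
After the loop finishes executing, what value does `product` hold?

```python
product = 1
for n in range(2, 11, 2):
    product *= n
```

Let's trace through this code step by step.

Initialize: product = 1
Entering loop: for n in range(2, 11, 2):
After iteration 1: n = 2, product = 2
After iteration 2: n = 4, product = 8
After iteration 3: n = 6, product = 48
After iteration 4: n = 8, product = 384
After iteration 5: n = 10, product = 3840
Loop ends.

Final answer: 3840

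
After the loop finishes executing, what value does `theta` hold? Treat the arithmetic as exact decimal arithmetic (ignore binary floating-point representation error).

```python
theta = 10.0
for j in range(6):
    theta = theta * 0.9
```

Let's trace through this code step by step.

Initialize: theta = 10.0
Entering loop: for j in range(6):
After iteration 1: j = 0, theta = 9.0
After iteration 2: j = 1, theta = 8.1
After iteration 3: j = 2, theta = 7.29
After iteration 4: j = 3, theta = 6.561
After iteration 5: j = 4, theta = 5.9049
After iteration 6: j = 5, theta = 5.31441
Loop ends.

Final answer: 5.31441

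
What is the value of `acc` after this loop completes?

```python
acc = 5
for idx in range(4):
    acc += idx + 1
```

Let's trace through this code step by step.

Initialize: acc = 5
Entering loop: for idx in range(4):
After iteration 1: idx = 0, acc = 6
After iteration 2: idx = 1, acc = 8
After iteration 3: idx = 2, acc = 11
After iteration 4: idx = 3, acc = 15
Loop ends.

Final answer: 15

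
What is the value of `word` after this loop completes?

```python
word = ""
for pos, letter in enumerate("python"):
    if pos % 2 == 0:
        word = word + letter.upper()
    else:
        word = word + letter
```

Let's trace through this code step by step.

Initialize: word = ''
Entering loop: for pos, letter in enumerate("python"):
After iteration 1: pos = 0, letter = 'p', word = 'P'
After iteration 2: pos = 1, letter = 'y', word = 'Py'
After iteration 3: pos = 2, letter = 't', word = 'PyT'
After iteration 4: pos = 3, letter = 'h', word = 'PyTh'
After iteration 5: pos = 4, letter = 'o', word = 'PyThO'
After iteration 6: pos = 5, letter = 'n', word = 'PyThOn'
Loop ends.

Final answer: 'PyThOn'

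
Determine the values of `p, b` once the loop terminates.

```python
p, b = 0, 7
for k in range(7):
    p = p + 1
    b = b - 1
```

Let's trace through this code step by step.

Initialize: p = 0
Initialize: b = 7
Entering loop: for k in range(7):
After iteration 1: k = 0, p = 1, b = 6
After iteration 2: k = 1, p = 2, b = 5
After iteration 3: k = 2, p = 3, b = 4
After iteration 4: k = 3, p = 4, b = 3
After iteration 5: k = 4, p = 5, b = 2
After iteration 6: k = 5, p = 6, b = 1
After iteration 7: k = 6, p = 7, b = 0
Loop ends.

Final answer: 7, 0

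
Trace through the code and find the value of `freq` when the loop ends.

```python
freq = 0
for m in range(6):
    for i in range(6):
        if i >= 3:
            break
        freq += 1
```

Let's trace through this code step by step.

Initialize: freq = 0
Entering loop: for m in range(6):
After iteration 1: m = 0, freq = 3
After iteration 2: m = 1, freq = 6
After iteration 3: m = 2, freq = 9
After iteration 4: m = 3, freq = 12
After iteration 5: m = 4, freq = 15
After iteration 6: m = 5, freq = 18
Loop ends.

Final answer: 18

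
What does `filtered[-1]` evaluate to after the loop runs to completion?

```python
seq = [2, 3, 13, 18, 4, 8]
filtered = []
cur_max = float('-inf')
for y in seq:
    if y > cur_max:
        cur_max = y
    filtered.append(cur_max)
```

Let's trace through this code step by step.

Initialize: seq = [2, 3, 13, 18, 4, 8]
Initialize: filtered = []
Initialize: cur_max = -inf
Entering loop: for y in seq:
After iteration 1: y = 2, filtered = [2], cur_max = 2
After iteration 2: y = 3, filtered = [2, 3], cur_max = 3
After iteration 3: y = 13, filtered = [2, 3, 13], cur_max = 13
After iteration 4: y = 18, filtered = [2, 3, 13, 18], cur_max = 18
After iteration 5: y = 4, filtered = [2, 3, 13, 18, 18], cur_max = 18
After iteration 6: y = 8, filtered = [2, 3, 13, 18, 18, 18], cur_max = 18
Loop ends.
filtered[-1] = 18

Final answer: 18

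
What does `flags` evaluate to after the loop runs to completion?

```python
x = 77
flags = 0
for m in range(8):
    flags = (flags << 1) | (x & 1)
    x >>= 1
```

Let's trace through this code step by step.

Initialize: x = 77
Initialize: flags = 0
Entering loop: for m in range(8):
After iteration 1: m = 0, x = 38, flags = 1
After iteration 2: m = 1, x = 19, flags = 2
After iteration 3: m = 2, x = 9, flags = 5
After iteration 4: m = 3, x = 4, flags = 11
After iteration 5: m = 4, x = 2, flags = 22
After iteration 6: m = 5, x = 1, flags = 44
After iteration 7: m = 6, x = 0, flags = 89
After iteration 8: m = 7, x = 0, flags = 178
Loop ends.

Final answer: 178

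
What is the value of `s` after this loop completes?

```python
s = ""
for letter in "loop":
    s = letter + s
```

Let's trace through this code step by step.

Initialize: s = ''
Entering loop: for letter in "loop":
After iteration 1: letter = 'l', s = 'l'
After iteration 2: letter = 'o', s = 'ol'
After iteration 3: letter = 'o', s = 'ool'
After iteration 4: letter = 'p', s = 'pool'
Loop ends.

Final answer: 'pool'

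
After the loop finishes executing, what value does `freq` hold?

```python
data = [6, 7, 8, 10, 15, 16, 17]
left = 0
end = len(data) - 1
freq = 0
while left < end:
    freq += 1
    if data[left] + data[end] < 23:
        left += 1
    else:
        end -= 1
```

Let's trace through this code step by step.

Initialize: data = [6, 7, 8, 10, 15, 16, 17]
Initialize: left = 0
Initialize: end = 6
Initialize: freq = 0
Entering loop: while left < end:
After iteration 1: left = 0, end = 5, freq = 1
After iteration 2: left = 1, end = 5, freq = 2
After iteration 3: left = 1, end = 4, freq = 3
After iteration 4: left = 2, end = 4, freq = 4
After iteration 5: left = 2, end = 3, freq = 5
After iteration 6: left = 3, end = 3, freq = 6
Loop ends.

Final answer: 6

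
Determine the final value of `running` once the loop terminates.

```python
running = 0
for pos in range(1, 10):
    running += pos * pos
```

Let's trace through this code step by step.

Initialize: running = 0
Entering loop: for pos in range(1, 10):
After iteration 1: pos = 1, running = 1
After iteration 2: pos = 2, running = 5
After iteration 3: pos = 3, running = 14
After iteration 4: pos = 4, running = 30
After iteration 5: pos = 5, running = 55
After iteration 6: pos = 6, running = 91
After iteration 7: pos = 7, running = 140
After iteration 8: pos = 8, running = 204
After iteration 9: pos = 9, running = 285
Loop ends.

Final answer: 285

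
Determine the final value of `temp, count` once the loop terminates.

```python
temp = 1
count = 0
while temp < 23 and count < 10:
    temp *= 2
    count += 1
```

Let's trace through this code step by step.

Initialize: temp = 1
Initialize: count = 0
Entering loop: while temp < 23 and count < 10:
After iteration 1: temp = 2, count = 1
After iteration 2: temp = 4, count = 2
After iteration 3: temp = 8, count = 3
After iteration 4: temp = 16, count = 4
After iteration 5: temp = 32, count = 5
Loop ends.

Final answer: 32, 5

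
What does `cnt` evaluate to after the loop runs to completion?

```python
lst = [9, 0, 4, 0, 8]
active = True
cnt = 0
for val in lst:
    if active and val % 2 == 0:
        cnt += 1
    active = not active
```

Let's trace through this code step by step.

Initialize: lst = [9, 0, 4, 0, 8]
Initialize: active = True
Initialize: cnt = 0
Entering loop: for val in lst:
After iteration 1: val = 9, active = False, cnt = 0
After iteration 2: val = 0, active = True, cnt = 0
After iteration 3: val = 4, active = False, cnt = 1
After iteration 4: val = 0, active = True, cnt = 1
After iteration 5: val = 8, active = False, cnt = 2
Loop ends.

Final answer: 2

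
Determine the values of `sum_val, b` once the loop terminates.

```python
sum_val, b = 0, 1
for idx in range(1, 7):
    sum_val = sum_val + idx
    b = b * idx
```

Let's trace through this code step by step.

Initialize: sum_val = 0
Initialize: b = 1
Entering loop: for idx in range(1, 7):
After iteration 1: idx = 1, sum_val = 1, b = 1
After iteration 2: idx = 2, sum_val = 3, b = 2
After iteration 3: idx = 3, sum_val = 6, b = 6
After iteration 4: idx = 4, sum_val = 10, b = 24
After iteration 5: idx = 5, sum_val = 15, b = 120
After iteration 6: idx = 6, sum_val = 21, b = 720
Loop ends.

Final answer: 21, 720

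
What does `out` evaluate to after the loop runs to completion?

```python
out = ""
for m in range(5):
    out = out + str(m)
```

Let's trace through this code step by step.

Initialize: out = ''
Entering loop: for m in range(5):
After iteration 1: m = 0, out = '0'
After iteration 2: m = 1, out = '01'
After iteration 3: m = 2, out = '012'
After iteration 4: m = 3, out = '0123'
After iteration 5: m = 4, out = '01234'
Loop ends.

Final answer: '01234'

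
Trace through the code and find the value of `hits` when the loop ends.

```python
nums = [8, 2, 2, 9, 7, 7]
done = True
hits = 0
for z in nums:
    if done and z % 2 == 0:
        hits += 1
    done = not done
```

Let's trace through this code step by step.

Initialize: nums = [8, 2, 2, 9, 7, 7]
Initialize: done = True
Initialize: hits = 0
Entering loop: for z in nums:
After iteration 1: z = 8, done = False, hits = 1
After iteration 2: z = 2, done = True, hits = 1
After iteration 3: z = 2, done = False, hits = 2
After iteration 4: z = 9, done = True, hits = 2
After iteration 5: z = 7, done = False, hits = 2
After iteration 6: z = 7, done = True, hits = 2
Loop ends.

Final answer: 2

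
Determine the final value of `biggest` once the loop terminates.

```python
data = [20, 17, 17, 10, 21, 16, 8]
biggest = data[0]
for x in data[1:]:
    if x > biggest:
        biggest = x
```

Let's trace through this code step by step.

Initialize: data = [20, 17, 17, 10, 21, 16, 8]
Initialize: biggest = 20
Entering loop: for x in data[1:]:
After iteration 1: x = 17, biggest = 20
After iteration 2: x = 17, biggest = 20
After iteration 3: x = 10, biggest = 20
After iteration 4: x = 21, biggest = 21
After iteration 5: x = 16, biggest = 21
After iteration 6: x = 8, biggest = 21
Loop ends.

Final answer: 21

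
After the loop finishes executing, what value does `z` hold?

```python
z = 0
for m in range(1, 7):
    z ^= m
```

Let's trace through this code step by step.

Initialize: z = 0
Entering loop: for m in range(1, 7):
After iteration 1: m = 1, z = 1
After iteration 2: m = 2, z = 3
After iteration 3: m = 3, z = 0
After iteration 4: m = 4, z = 4
After iteration 5: m = 5, z = 1
After iteration 6: m = 6, z = 7
Loop ends.

Final answer: 7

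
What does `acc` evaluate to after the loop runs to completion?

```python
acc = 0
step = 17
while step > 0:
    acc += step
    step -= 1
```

Let's trace through this code step by step.

Initialize: acc = 0
Initialize: step = 17
Entering loop: while step > 0:
After iteration 1: acc = 17, step = 16
After iteration 2: acc = 33, step = 15
After iteration 3: acc = 48, step = 14
After iteration 4: acc = 62, step = 13
After iteration 5: acc = 75, step = 12
After iteration 6: acc = 87, step = 11
After iteration 7: acc = 98, step = 10
After iteration 8: acc = 108, step = 9
After iteration 9: acc = 117, step = 8
After iteration 10: acc = 125, step = 7
After iteration 11: acc = 132, step = 6
After iteration 12: acc = 138, step = 5
After iteration 13: acc = 143, step = 4
After iteration 14: acc = 147, step = 3
After iteration 15: acc = 150, step = 2
After iteration 16: acc = 152, step = 1
After iteration 17: acc = 153, step = 0
Loop ends.

Final answer: 153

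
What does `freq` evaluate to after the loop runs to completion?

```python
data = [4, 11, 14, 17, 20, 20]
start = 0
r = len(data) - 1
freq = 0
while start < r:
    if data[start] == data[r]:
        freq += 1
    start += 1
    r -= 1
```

Let's trace through this code step by step.

Initialize: data = [4, 11, 14, 17, 20, 20]
Initialize: start = 0
Initialize: r = 5
Initialize: freq = 0
Entering loop: while start < r:
After iteration 1: start = 1, r = 4, freq = 0
After iteration 2: start = 2, r = 3, freq = 0
After iteration 3: start = 3, r = 2, freq = 0
Loop ends.

Final answer: 0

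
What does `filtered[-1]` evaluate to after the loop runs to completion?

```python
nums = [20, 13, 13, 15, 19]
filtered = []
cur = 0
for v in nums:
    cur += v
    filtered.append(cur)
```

Let's trace through this code step by step.

Initialize: nums = [20, 13, 13, 15, 19]
Initialize: filtered = []
Initialize: cur = 0
Entering loop: for v in nums:
After iteration 1: v = 20, filtered = [20], cur = 20
After iteration 2: v = 13, filtered = [20, 33], cur = 33
After iteration 3: v = 13, filtered = [20, 33, 46], cur = 46
After iteration 4: v = 15, filtered = [20, 33, 46, 61], cur = 61
After iteration 5: v = 19, filtered = [20, 33, 46, 61, 80], cur = 80
Loop ends.
filtered[-1] = 80

Final answer: 80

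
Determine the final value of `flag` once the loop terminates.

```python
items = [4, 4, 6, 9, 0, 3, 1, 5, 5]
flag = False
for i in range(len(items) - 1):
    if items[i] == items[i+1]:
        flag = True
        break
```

Let's trace through this code step by step.

Initialize: items = [4, 4, 6, 9, 0, 3, 1, 5, 5]
Initialize: flag = False
Entering loop: for i in range(len(items) - 1):
After iteration 1: i = 0, flag = True
Loop ends.

Final answer: True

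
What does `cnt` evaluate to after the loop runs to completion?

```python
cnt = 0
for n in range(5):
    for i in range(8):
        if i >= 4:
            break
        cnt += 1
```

Let's trace through this code step by step.

Initialize: cnt = 0
Entering loop: for n in range(5):
After iteration 1: n = 0, cnt = 4
After iteration 2: n = 1, cnt = 8
After iteration 3: n = 2, cnt = 12
After iteration 4: n = 3, cnt = 16
After iteration 5: n = 4, cnt = 20
Loop ends.

Final answer: 20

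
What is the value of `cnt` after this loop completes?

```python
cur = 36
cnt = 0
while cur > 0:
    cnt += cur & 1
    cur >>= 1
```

Let's trace through this code step by step.

Initialize: cur = 36
Initialize: cnt = 0
Entering loop: while cur > 0:
After iteration 1: cur = 18, cnt = 0
After iteration 2: cur = 9, cnt = 0
After iteration 3: cur = 4, cnt = 1
After iteration 4: cur = 2, cnt = 1
After iteration 5: cur = 1, cnt = 1
After iteration 6: cur = 0, cnt = 2
Loop ends.

Final answer: 2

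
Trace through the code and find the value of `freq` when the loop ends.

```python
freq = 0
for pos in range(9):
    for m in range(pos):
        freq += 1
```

Let's trace through this code step by step.

Initialize: freq = 0
Entering loop: for pos in range(9):
After iteration 1: pos = 0, freq = 0
After iteration 2: pos = 1, freq = 1, m = 0
After iteration 3: pos = 2, freq = 3, m = 1
After iteration 4: pos = 3, freq = 6, m = 2
After iteration 5: pos = 4, freq = 10, m = 3
After iteration 6: pos = 5, freq = 15, m = 4
After iteration 7: pos = 6, freq = 21, m = 5
After iteration 8: pos = 7, freq = 28, m = 6
After iteration 9: pos = 8, freq = 36, m = 7
Loop ends.

Final answer: 36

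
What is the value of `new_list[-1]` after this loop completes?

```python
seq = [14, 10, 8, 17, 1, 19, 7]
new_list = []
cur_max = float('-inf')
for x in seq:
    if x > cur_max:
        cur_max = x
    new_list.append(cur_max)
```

Let's trace through this code step by step.

Initialize: seq = [14, 10, 8, 17, 1, 19, 7]
Initialize: new_list = []
Initialize: cur_max = -inf
Entering loop: for x in seq:
After iteration 1: x = 14, new_list = [14], cur_max = 14
After iteration 2: x = 10, new_list = [14, 14], cur_max = 14
After iteration 3: x = 8, new_list = [14, 14, 14], cur_max = 14
After iteration 4: x = 17, new_list = [14, 14, 14, 17], cur_max = 17
After iteration 5: x = 1, new_list = [14, 14, 14, 17, 17], cur_max = 17
After iteration 6: x = 19, new_list = [14, 14, 14, 17, 17, 19], cur_max = 19
After iteration 7: x = 7, new_list = [14, 14, 14, 17, 17, 19, 19], cur_max = 19
Loop ends.
new_list[-1] = 19

Final answer: 19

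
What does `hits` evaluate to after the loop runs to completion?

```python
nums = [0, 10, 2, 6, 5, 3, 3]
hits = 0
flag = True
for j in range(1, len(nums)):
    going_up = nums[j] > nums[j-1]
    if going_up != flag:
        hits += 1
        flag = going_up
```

Let's trace through this code step by step.

Initialize: nums = [0, 10, 2, 6, 5, 3, 3]
Initialize: hits = 0
Initialize: flag = True
Entering loop: for j in range(1, len(nums)):
After iteration 1: j = 1, hits = 0, flag = True, going_up = True
After iteration 2: j = 2, hits = 1, flag = False, going_up = False
After iteration 3: j = 3, hits = 2, flag = True, going_up = True
After iteration 4: j = 4, hits = 3, flag = False, going_up = False
After iteration 5: j = 5, hits = 3, flag = False, going_up = False
After iteration 6: j = 6, hits = 3, flag = False, going_up = False
Loop ends.

Final answer: 3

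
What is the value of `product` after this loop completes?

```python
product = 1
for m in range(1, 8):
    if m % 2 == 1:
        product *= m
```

Let's trace through this code step by step.

Initialize: product = 1
Entering loop: for m in range(1, 8):
After iteration 1: m = 1, product = 1
After iteration 2: m = 2, product = 1
After iteration 3: m = 3, product = 3
After iteration 4: m = 4, product = 3
After iteration 5: m = 5, product = 15
After iteration 6: m = 6, product = 15
After iteration 7: m = 7, product = 105
Loop ends.

Final answer: 105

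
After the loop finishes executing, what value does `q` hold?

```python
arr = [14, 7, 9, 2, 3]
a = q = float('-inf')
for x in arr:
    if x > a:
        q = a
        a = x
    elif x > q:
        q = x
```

Let's trace through this code step by step.

Initialize: arr = [14, 7, 9, 2, 3]
Initialize: a = -inf
Initialize: q = -inf
Entering loop: for x in arr:
After iteration 1: x = 14, a = 14, q = -inf
After iteration 2: x = 7, a = 14, q = 7
After iteration 3: x = 9, a = 14, q = 9
After iteration 4: x = 2, a = 14, q = 9
After iteration 5: x = 3, a = 14, q = 9
Loop ends.

Final answer: 9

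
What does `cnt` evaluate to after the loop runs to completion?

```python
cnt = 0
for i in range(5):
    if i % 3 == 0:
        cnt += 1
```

Let's trace through this code step by step.

Initialize: cnt = 0
Entering loop: for i in range(5):
After iteration 1: i = 0, cnt = 1
After iteration 2: i = 1, cnt = 1
After iteration 3: i = 2, cnt = 1
After iteration 4: i = 3, cnt = 2
After iteration 5: i = 4, cnt = 2
Loop ends.

Final answer: 2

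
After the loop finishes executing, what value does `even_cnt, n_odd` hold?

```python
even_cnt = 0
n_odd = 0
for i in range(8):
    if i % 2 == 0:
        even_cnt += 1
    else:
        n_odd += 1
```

Let's trace through this code step by step.

Initialize: even_cnt = 0
Initialize: n_odd = 0
Entering loop: for i in range(8):
After iteration 1: i = 0, even_cnt = 1, n_odd = 0
After iteration 2: i = 1, even_cnt = 1, n_odd = 1
After iteration 3: i = 2, even_cnt = 2, n_odd = 1
After iteration 4: i = 3, even_cnt = 2, n_odd = 2
After iteration 5: i = 4, even_cnt = 3, n_odd = 2
After iteration 6: i = 5, even_cnt = 3, n_odd = 3
After iteration 7: i = 6, even_cnt = 4, n_odd = 3
After iteration 8: i = 7, even_cnt = 4, n_odd = 4
Loop ends.

Final answer: 4, 4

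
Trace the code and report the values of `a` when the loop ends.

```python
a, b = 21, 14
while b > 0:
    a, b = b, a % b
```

Let's trace through this code step by step.

Initialize: a = 21
Initialize: b = 14
Entering loop: while b > 0:
After iteration 1: a = 14, b = 7
After iteration 2: a = 7, b = 0
Loop ends.

Final answer: 7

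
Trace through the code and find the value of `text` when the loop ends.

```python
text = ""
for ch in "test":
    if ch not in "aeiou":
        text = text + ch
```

Let's trace through this code step by step.

Initialize: text = ''
Entering loop: for ch in "test":
After iteration 1: ch = 't', text = 't'
After iteration 2: ch = 'e', text = 't'
After iteration 3: ch = 's', text = 'ts'
After iteration 4: ch = 't', text = 'tst'
Loop ends.

Final answer: 'tst'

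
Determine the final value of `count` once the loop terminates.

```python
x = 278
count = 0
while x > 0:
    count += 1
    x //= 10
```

Let's trace through this code step by step.

Initialize: x = 278
Initialize: count = 0
Entering loop: while x > 0:
After iteration 1: x = 27, count = 1
After iteration 2: x = 2, count = 2
After iteration 3: x = 0, count = 3
Loop ends.

Final answer: 3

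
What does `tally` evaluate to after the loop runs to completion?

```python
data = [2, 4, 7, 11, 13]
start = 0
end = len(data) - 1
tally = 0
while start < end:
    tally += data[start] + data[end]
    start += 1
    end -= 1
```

Let's trace through this code step by step.

Initialize: data = [2, 4, 7, 11, 13]
Initialize: start = 0
Initialize: end = 4
Initialize: tally = 0
Entering loop: while start < end:
After iteration 1: start = 1, end = 3, tally = 15
After iteration 2: start = 2, end = 2, tally = 30
Loop ends.

Final answer: 30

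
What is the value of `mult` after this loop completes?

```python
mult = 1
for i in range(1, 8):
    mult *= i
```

Let's trace through this code step by step.

Initialize: mult = 1
Entering loop: for i in range(1, 8):
After iteration 1: i = 1, mult = 1
After iteration 2: i = 2, mult = 2
After iteration 3: i = 3, mult = 6
After iteration 4: i = 4, mult = 24
After iteration 5: i = 5, mult = 120
After iteration 6: i = 6, mult = 720
After iteration 7: i = 7, mult = 5040
Loop ends.

Final answer: 5040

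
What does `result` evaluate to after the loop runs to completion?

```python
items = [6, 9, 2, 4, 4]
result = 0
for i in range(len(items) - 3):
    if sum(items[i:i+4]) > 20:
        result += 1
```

Let's trace through this code step by step.

Initialize: items = [6, 9, 2, 4, 4]
Initialize: result = 0
Entering loop: for i in range(len(items) - 3):
After iteration 1: i = 0, result = 1
After iteration 2: i = 1, result = 1
Loop ends.

Final answer: 1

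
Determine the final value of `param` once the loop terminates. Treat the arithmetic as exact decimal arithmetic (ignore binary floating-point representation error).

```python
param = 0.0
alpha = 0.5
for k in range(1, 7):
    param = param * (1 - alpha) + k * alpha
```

Let's trace through this code step by step.

Initialize: param = 0.0
Initialize: alpha = 0.5
Entering loop: for k in range(1, 7):
After iteration 1: k = 1, param = 0.5
After iteration 2: k = 2, param = 1.25
After iteration 3: k = 3, param = 2.125
After iteration 4: k = 4, param = 3.0625
After iteration 5: k = 5, param = 4.03125
After iteration 6: k = 6, param = 5.015625
Loop ends.

Final answer: 5.015625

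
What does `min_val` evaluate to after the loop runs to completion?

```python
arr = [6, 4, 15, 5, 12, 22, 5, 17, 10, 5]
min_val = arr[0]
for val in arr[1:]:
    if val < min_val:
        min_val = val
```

Let's trace through this code step by step.

Initialize: arr = [6, 4, 15, 5, 12, 22, 5, 17, 10, 5]
Initialize: min_val = 6
Entering loop: for val in arr[1:]:
After iteration 1: val = 4, min_val = 4
After iteration 2: val = 15, min_val = 4
After iteration 3: val = 5, min_val = 4
After iteration 4: val = 12, min_val = 4
After iteration 5: val = 22, min_val = 4
After iteration 6: val = 5, min_val = 4
After iteration 7: val = 17, min_val = 4
After iteration 8: val = 10, min_val = 4
After iteration 9: val = 5, min_val = 4
Loop ends.

Final answer: 4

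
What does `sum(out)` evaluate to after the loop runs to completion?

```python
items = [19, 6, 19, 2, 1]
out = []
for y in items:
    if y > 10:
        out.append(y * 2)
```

Let's trace through this code step by step.

Initialize: items = [19, 6, 19, 2, 1]
Initialize: out = []
Entering loop: for y in items:
After iteration 1: y = 19, out = [38]
After iteration 2: y = 6, out = [38]
After iteration 3: y = 19, out = [38, 38]
After iteration 4: y = 2, out = [38, 38]
After iteration 5: y = 1, out = [38, 38]
Loop ends.
sum(out) = 76

Final answer: 76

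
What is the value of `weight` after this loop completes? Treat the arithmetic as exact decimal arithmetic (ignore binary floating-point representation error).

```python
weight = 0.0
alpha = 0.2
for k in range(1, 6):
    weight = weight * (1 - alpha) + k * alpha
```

Let's trace through this code step by step.

Initialize: weight = 0.0
Initialize: alpha = 0.2
Entering loop: for k in range(1, 6):
After iteration 1: k = 1, weight = 0.2
After iteration 2: k = 2, weight = 0.56
After iteration 3: k = 3, weight = 1.048
After iteration 4: k = 4, weight = 1.6384
After iteration 5: k = 5, weight = 2.31072
Loop ends.

Final answer: 2.31072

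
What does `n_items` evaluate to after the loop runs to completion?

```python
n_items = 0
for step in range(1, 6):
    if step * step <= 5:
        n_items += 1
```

Let's trace through this code step by step.

Initialize: n_items = 0
Entering loop: for step in range(1, 6):
After iteration 1: step = 1, n_items = 1
After iteration 2: step = 2, n_items = 2
After iteration 3: step = 3, n_items = 2
After iteration 4: step = 4, n_items = 2
After iteration 5: step = 5, n_items = 2
Loop ends.

Final answer: 2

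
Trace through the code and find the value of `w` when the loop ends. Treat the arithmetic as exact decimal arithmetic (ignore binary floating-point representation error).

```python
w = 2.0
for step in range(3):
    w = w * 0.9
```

Let's trace through this code step by step.

Initialize: w = 2.0
Entering loop: for step in range(3):
After iteration 1: step = 0, w = 1.8
After iteration 2: step = 1, w = 1.62
After iteration 3: step = 2, w = 1.458
Loop ends.

Final answer: 1.458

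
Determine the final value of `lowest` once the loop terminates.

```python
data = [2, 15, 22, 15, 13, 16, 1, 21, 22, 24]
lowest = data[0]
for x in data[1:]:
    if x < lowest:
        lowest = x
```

Let's trace through this code step by step.

Initialize: data = [2, 15, 22, 15, 13, 16, 1, 21, 22, 24]
Initialize: lowest = 2
Entering loop: for x in data[1:]:
After iteration 1: x = 15, lowest = 2
After iteration 2: x = 22, lowest = 2
After iteration 3: x = 15, lowest = 2
After iteration 4: x = 13, lowest = 2
After iteration 5: x = 16, lowest = 2
After iteration 6: x = 1, lowest = 1
After iteration 7: x = 21, lowest = 1
After iteration 8: x = 22, lowest = 1
After iteration 9: x = 24, lowest = 1
Loop ends.

Final answer: 1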